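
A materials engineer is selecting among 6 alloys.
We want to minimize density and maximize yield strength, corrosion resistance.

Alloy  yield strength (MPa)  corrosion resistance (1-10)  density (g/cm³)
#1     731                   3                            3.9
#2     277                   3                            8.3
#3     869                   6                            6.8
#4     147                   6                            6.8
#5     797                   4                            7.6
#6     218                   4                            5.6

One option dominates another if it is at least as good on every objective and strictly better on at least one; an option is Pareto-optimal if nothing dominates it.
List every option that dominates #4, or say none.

#3

#3: yield strength 869≥147, corrosion resistance 6≥6, density 6.8≤6.8 — dominates #4.
Others (#1, #2, #5, #6) are each worse than #4 on at least one objective.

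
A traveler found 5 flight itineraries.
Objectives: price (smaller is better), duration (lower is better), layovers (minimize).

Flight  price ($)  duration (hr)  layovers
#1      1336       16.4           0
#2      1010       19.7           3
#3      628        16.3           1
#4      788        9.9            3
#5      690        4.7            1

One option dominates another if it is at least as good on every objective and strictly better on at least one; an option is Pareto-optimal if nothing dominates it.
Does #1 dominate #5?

#1 vs #5: #1 is worse on price (1336 vs 690), so it does not dominate #5.

No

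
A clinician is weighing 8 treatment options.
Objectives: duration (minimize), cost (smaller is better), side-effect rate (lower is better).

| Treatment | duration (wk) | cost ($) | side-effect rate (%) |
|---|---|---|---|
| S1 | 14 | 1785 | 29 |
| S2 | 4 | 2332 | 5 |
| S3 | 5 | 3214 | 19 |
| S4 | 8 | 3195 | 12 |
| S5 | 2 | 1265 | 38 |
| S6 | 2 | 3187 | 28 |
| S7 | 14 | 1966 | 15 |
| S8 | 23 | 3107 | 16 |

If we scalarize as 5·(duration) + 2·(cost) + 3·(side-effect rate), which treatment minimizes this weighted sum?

S1: 5·14 + 2·1785 + 3·29 = 3727
S2: 5·4 + 2·2332 + 3·5 = 4699
S3: 5·5 + 2·3214 + 3·19 = 6510
S4: 5·8 + 2·3195 + 3·12 = 6466
S5: 5·2 + 2·1265 + 3·38 = 2654
S6: 5·2 + 2·3187 + 3·28 = 6468
S7: 5·14 + 2·1966 + 3·15 = 4047
S8: 5·23 + 2·3107 + 3·16 = 6377
Lowest: S5 at 2654.

S5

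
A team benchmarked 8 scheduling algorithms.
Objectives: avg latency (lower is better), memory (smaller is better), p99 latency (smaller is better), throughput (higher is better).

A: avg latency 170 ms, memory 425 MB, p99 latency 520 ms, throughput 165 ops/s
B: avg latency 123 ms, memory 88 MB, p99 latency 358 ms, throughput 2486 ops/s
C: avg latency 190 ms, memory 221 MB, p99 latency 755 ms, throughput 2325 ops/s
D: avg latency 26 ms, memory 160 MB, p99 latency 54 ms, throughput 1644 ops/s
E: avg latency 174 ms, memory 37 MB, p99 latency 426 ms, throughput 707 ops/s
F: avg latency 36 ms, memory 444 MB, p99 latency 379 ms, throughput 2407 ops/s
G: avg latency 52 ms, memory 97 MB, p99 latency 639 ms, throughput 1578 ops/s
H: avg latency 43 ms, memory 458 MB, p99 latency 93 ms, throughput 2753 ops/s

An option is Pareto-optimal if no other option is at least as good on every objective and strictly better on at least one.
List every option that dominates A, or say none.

B: avg latency 123≤170, memory 88≤425, p99 latency 358≤520, throughput 2486≥165 — dominates A.
D: avg latency 26≤170, memory 160≤425, p99 latency 54≤520, throughput 1644≥165 — dominates A.
Others (C, E, F, G, H) are each worse than A on at least one objective.

B, D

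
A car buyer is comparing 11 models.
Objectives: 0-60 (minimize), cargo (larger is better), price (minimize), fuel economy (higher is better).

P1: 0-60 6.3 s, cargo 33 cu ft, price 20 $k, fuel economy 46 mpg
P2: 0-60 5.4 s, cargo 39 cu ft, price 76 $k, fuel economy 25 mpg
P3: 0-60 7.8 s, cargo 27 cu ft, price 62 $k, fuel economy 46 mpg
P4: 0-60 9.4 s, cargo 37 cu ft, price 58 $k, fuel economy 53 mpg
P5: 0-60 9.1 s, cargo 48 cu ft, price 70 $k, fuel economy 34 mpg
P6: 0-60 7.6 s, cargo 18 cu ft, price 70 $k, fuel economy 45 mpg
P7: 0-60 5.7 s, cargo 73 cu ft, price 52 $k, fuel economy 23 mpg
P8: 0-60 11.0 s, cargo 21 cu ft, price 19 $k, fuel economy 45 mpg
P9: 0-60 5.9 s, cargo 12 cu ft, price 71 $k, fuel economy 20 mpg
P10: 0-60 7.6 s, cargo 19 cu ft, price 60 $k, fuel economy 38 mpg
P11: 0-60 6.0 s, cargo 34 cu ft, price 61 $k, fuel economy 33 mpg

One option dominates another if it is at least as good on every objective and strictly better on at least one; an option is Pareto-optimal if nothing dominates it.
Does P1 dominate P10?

P1 vs P10: 0-60 6.3≤7.6, cargo 33≥19, price 20≤60, fuel economy 46≥38 — P1 is at least as good on every objective with at least one strict improvement.

Yes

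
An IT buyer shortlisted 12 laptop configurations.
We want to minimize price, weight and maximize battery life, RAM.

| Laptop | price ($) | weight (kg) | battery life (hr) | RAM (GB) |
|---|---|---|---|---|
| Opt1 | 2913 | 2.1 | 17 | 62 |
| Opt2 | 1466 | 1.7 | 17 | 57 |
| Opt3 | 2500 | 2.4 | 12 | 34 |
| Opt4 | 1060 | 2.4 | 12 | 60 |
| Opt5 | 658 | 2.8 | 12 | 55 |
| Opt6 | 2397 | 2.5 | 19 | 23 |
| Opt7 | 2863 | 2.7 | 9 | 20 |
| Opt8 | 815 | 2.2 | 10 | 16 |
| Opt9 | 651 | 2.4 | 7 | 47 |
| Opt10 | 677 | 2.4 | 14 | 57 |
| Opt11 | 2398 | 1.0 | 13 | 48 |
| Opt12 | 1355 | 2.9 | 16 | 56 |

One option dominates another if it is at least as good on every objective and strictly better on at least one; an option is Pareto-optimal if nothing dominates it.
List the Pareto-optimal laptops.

Opt1: not dominated (best RAM).
Opt2: not dominated.
Opt3: dominated by Opt2 (price 1466≤2500, weight 1.7≤2.4, battery life 17≥12, RAM 57≥34).
Opt4: not dominated.
Opt5: not dominated.
Opt6: not dominated (best battery life).
Opt7: dominated by Opt2 (price 1466≤2863, weight 1.7≤2.7, battery life 17≥9, RAM 57≥20).
Opt8: not dominated.
Opt9: not dominated (best price).
Opt10: not dominated.
Opt11: not dominated (best weight).
Opt12: not dominated.

Opt1, Opt2, Opt4, Opt5, Opt6, Opt8, Opt9, Opt10, Opt11, Opt12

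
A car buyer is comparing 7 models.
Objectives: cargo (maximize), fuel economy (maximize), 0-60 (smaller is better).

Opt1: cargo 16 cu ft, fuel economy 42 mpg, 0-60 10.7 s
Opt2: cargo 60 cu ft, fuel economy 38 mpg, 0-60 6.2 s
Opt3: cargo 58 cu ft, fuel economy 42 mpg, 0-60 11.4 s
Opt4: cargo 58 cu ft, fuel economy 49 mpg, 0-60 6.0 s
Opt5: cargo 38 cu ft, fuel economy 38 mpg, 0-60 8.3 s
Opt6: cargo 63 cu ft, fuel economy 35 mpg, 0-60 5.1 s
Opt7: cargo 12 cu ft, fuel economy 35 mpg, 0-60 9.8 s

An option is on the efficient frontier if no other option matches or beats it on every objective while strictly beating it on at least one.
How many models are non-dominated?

Opt1: dominated by Opt4 (cargo 58≥16, fuel economy 49≥42, 0-60 6.0≤10.7).
Opt2: not dominated.
Opt3: dominated by Opt4 (cargo 58≥58, fuel economy 49≥42, 0-60 6.0≤11.4).
Opt4: not dominated (best fuel economy).
Opt5: dominated by Opt2 (cargo 60≥38, fuel economy 38≥38, 0-60 6.2≤8.3).
Opt6: not dominated (best cargo).
Opt7: dominated by Opt2 (cargo 60≥12, fuel economy 38≥35, 0-60 6.2≤9.8).
Pareto-optimal: Opt2, Opt4, Opt6 → 3.

3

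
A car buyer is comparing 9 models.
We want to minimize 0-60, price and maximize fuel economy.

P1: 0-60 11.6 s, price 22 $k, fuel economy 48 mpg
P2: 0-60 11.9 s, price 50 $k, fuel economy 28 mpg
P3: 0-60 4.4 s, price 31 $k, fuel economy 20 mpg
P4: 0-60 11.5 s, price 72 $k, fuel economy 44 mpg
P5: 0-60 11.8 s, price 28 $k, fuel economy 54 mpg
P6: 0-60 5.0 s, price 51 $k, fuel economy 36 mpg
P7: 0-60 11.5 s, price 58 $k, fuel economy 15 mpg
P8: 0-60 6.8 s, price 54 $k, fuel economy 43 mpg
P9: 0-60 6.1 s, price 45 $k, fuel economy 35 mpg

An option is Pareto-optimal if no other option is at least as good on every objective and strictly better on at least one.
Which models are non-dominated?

P1: not dominated (best price).
P2: dominated by P1 (0-60 11.6≤11.9, price 22≤50, fuel economy 48≥28).
P3: not dominated (best 0-60).
P4: not dominated.
P5: not dominated (best fuel economy).
P6: not dominated.
P7: dominated by P3 (0-60 4.4≤11.5, price 31≤58, fuel economy 20≥15).
P8: not dominated.
P9: not dominated.

P1, P3, P4, P5, P6, P8, P9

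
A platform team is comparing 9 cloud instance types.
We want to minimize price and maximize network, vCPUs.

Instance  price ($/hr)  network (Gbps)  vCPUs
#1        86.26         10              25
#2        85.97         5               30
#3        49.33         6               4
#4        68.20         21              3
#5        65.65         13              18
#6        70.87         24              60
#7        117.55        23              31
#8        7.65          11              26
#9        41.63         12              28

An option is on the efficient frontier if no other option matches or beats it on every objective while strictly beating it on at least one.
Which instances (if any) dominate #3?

#8, #9

#8: price 7.65≤49.33, network 11≥6, vCPUs 26≥4 — dominates #3.
#9: price 41.63≤49.33, network 12≥6, vCPUs 28≥4 — dominates #3.
Others (#1, #2, #4, #5, #6, #7) are each worse than #3 on at least one objective.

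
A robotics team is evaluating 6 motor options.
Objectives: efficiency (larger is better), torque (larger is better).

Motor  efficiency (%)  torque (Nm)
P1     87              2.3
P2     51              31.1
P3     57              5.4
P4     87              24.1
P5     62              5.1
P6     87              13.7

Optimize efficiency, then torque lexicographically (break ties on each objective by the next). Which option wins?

P4

First maximize efficiency: best is 87, kept {P1, P4, P6}.
Then maximize torque: best is 24.1, kept {P4}.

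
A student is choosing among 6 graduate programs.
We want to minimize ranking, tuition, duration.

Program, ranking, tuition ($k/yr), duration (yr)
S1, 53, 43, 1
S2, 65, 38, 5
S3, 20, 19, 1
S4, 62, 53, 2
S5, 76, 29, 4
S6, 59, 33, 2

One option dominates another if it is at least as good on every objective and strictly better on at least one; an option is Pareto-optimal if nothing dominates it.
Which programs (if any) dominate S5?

S3

S3: ranking 20≤76, tuition 19≤29, duration 1≤4 — dominates S5.
Others (S1, S2, S4, S6) are each worse than S5 on at least one objective.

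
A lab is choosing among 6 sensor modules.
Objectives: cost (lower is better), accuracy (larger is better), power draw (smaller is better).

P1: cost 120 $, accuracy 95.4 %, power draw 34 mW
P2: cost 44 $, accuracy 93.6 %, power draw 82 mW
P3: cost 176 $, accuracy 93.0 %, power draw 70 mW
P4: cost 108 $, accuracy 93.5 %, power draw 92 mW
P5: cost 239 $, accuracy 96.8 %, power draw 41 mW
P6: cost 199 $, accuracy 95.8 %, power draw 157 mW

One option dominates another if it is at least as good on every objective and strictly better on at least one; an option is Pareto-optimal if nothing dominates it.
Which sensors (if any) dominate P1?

P2: worse on accuracy (93.6 vs 95.4).
P3: worse on cost (176 vs 120).
P4: worse on accuracy (93.5 vs 95.4).
P5: worse on cost (239 vs 120).
P6: worse on cost (199 vs 120).
No option dominates P1.

none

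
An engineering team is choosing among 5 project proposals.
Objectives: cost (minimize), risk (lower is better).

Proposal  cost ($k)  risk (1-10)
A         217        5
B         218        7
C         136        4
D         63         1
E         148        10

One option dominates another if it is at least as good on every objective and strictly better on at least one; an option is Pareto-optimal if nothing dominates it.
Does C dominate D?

C vs D: C is worse on cost (136 vs 63), so it does not dominate D.

No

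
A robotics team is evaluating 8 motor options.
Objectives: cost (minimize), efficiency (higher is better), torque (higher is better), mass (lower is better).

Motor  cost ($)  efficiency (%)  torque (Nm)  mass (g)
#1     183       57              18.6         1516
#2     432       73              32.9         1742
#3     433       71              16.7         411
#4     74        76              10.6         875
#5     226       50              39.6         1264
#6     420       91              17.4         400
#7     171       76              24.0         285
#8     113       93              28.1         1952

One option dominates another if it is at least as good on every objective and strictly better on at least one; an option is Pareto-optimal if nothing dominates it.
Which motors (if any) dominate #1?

#7

#7: cost 171≤183, efficiency 76≥57, torque 24.0≥18.6, mass 285≤1516 — dominates #1.
Others (#2, #3, #4, #5, #6, #8) are each worse than #1 on at least one objective.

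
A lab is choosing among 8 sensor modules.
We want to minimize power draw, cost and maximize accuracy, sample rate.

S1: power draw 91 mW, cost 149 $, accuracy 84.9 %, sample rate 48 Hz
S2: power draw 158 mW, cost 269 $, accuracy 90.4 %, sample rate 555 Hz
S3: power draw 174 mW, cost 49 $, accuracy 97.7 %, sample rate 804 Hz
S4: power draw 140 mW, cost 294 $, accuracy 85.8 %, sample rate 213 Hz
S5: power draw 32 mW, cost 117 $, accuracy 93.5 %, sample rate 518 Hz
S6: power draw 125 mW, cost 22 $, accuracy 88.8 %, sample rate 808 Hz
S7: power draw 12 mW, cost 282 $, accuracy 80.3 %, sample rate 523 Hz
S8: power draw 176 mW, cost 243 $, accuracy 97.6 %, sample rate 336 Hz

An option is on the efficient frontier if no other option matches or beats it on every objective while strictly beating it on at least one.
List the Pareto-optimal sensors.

S1: dominated by S5 (power draw 32≤91, cost 117≤149, accuracy 93.5≥84.9, sample rate 518≥48).
S2: not dominated.
S3: not dominated (best accuracy).
S4: dominated by S5 (power draw 32≤140, cost 117≤294, accuracy 93.5≥85.8, sample rate 518≥213).
S5: not dominated.
S6: not dominated (best cost).
S7: not dominated (best power draw).
S8: dominated by S3 (power draw 174≤176, cost 49≤243, accuracy 97.7≥97.6, sample rate 804≥336).

S2, S3, S5, S6, S7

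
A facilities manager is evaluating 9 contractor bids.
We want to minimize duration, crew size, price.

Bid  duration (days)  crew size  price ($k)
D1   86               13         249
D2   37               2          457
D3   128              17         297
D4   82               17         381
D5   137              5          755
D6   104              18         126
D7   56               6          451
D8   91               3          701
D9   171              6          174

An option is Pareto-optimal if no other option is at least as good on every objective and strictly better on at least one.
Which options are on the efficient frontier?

D1: not dominated.
D2: not dominated (best duration).
D3: dominated by D1 (duration 86≤128, crew size 13≤17, price 249≤297).
D4: not dominated.
D5: dominated by D2 (duration 37≤137, crew size 2≤5, price 457≤755).
D6: not dominated (best price).
D7: not dominated.
D8: dominated by D2 (duration 37≤91, crew size 2≤3, price 457≤701).
D9: not dominated.

D1, D2, D4, D6, D7, D9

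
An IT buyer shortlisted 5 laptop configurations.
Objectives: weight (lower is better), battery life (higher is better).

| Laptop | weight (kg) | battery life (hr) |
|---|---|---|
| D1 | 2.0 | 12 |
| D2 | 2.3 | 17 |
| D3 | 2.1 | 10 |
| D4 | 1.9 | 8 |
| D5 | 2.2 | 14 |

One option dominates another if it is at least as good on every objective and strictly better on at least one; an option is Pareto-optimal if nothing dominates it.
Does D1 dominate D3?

D1 vs D3: weight 2.0≤2.1, battery life 12≥10 — D1 is at least as good on every objective with at least one strict improvement.

Yes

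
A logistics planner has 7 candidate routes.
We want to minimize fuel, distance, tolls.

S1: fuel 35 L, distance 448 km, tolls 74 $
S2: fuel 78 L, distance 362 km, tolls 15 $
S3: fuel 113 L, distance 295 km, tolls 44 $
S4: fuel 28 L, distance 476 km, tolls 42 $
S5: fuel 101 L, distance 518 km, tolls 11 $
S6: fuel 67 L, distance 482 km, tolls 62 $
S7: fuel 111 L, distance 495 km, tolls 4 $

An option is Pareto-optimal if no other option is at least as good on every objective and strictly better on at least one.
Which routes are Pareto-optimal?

S1: not dominated.
S2: not dominated.
S3: not dominated (best distance).
S4: not dominated (best fuel).
S5: not dominated.
S6: dominated by S4 (fuel 28≤67, distance 476≤482, tolls 42≤62).
S7: not dominated (best tolls).

S1, S2, S3, S4, S5, S7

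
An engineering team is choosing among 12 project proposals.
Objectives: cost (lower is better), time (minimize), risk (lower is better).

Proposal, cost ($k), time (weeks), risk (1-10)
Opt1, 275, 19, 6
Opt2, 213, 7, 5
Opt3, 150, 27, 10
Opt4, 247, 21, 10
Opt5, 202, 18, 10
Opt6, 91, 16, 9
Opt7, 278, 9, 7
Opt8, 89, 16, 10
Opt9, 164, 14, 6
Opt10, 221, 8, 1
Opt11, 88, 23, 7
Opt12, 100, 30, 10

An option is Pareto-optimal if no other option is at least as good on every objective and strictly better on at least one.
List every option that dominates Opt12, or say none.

Opt6: cost 91≤100, time 16≤30, risk 9≤10 — dominates Opt12.
Opt8: cost 89≤100, time 16≤30, risk 10≤10 — dominates Opt12.
Opt11: cost 88≤100, time 23≤30, risk 7≤10 — dominates Opt12.
Others (Opt1, Opt2, Opt3, Opt4, Opt5, Opt7, Opt9, Opt10) are each worse than Opt12 on at least one objective.

Opt6, Opt8, Opt11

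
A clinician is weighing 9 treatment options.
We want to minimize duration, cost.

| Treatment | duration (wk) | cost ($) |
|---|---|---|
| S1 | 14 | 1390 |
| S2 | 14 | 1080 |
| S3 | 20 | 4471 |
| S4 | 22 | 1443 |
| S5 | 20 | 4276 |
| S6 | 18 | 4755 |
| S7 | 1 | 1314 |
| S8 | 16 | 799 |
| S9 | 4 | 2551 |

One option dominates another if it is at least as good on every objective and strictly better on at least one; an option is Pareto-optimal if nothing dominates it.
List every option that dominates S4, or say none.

S1: duration 14≤22, cost 1390≤1443 — dominates S4.
S2: duration 14≤22, cost 1080≤1443 — dominates S4.
S7: duration 1≤22, cost 1314≤1443 — dominates S4.
S8: duration 16≤22, cost 799≤1443 — dominates S4.
Others (S3, S5, S6, S9) are each worse than S4 on at least one objective.

S1, S2, S7, S8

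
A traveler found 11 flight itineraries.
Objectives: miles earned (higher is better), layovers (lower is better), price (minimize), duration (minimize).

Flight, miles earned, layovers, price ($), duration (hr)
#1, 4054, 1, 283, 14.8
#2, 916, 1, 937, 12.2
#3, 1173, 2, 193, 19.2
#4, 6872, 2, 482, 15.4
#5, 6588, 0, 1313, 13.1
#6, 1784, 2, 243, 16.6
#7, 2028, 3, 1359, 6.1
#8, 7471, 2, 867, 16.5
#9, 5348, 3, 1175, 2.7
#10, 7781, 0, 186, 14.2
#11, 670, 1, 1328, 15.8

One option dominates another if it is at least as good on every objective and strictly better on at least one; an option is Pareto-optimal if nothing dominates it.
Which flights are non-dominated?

#1: dominated by #10 (miles earned 7781≥4054, layovers 0≤1, price 186≤283, duration 14.2≤14.8).
#2: not dominated.
#3: dominated by #10 (miles earned 7781≥1173, layovers 0≤2, price 186≤193, duration 14.2≤19.2).
#4: dominated by #10 (miles earned 7781≥6872, layovers 0≤2, price 186≤482, duration 14.2≤15.4).
#5: not dominated.
#6: dominated by #10 (miles earned 7781≥1784, layovers 0≤2, price 186≤243, duration 14.2≤16.6).
#7: dominated by #9 (miles earned 5348≥2028, layovers 3≤3, price 1175≤1359, duration 2.7≤6.1).
#8: dominated by #10 (miles earned 7781≥7471, layovers 0≤2, price 186≤867, duration 14.2≤16.5).
#9: not dominated (best duration).
#10: not dominated (best miles earned).
#11: dominated by #1 (miles earned 4054≥670, layovers 1≤1, price 283≤1328, duration 14.8≤15.8).

#2, #5, #9, #10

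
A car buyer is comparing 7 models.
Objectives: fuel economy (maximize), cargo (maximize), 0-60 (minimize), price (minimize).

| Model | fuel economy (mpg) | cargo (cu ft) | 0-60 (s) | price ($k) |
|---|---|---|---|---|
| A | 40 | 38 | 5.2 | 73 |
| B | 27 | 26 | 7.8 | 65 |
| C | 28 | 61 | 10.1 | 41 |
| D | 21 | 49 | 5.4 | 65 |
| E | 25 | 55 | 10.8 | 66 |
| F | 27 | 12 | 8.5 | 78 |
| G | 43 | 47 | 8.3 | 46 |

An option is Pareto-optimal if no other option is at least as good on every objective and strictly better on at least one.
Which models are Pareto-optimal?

A: not dominated (best 0-60).
B: not dominated.
C: not dominated (best cargo).
D: not dominated.
E: dominated by C (fuel economy 28≥25, cargo 61≥55, 0-60 10.1≤10.8, price 41≤66).
F: dominated by A (fuel economy 40≥27, cargo 38≥12, 0-60 5.2≤8.5, price 73≤78).
G: not dominated (best fuel economy).

A, B, C, D, G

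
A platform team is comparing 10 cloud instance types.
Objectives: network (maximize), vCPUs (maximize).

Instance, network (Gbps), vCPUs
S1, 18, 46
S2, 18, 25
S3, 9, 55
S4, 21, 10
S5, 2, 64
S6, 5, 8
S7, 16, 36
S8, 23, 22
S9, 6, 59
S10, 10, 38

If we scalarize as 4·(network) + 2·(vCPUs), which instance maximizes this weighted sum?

S1: 4·18 + 2·46 = 164
S2: 4·18 + 2·25 = 122
S3: 4·9 + 2·55 = 146
S4: 4·21 + 2·10 = 104
S5: 4·2 + 2·64 = 136
S6: 4·5 + 2·8 = 36
S7: 4·16 + 2·36 = 136
S8: 4·23 + 2·22 = 136
S9: 4·6 + 2·59 = 142
S10: 4·10 + 2·38 = 116
Highest: S1 at 164.

S1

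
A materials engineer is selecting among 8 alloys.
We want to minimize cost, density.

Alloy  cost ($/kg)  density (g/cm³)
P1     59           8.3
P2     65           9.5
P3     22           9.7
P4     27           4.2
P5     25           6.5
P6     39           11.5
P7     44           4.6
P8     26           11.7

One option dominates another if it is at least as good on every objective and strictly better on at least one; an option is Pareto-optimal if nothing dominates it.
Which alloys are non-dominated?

P1: dominated by P4 (cost 27≤59, density 4.2≤8.3).
P2: dominated by P1 (cost 59≤65, density 8.3≤9.5).
P3: not dominated (best cost).
P4: not dominated (best density).
P5: not dominated.
P6: dominated by P3 (cost 22≤39, density 9.7≤11.5).
P7: dominated by P4 (cost 27≤44, density 4.2≤4.6).
P8: dominated by P3 (cost 22≤26, density 9.7≤11.7).

P3, P4, P5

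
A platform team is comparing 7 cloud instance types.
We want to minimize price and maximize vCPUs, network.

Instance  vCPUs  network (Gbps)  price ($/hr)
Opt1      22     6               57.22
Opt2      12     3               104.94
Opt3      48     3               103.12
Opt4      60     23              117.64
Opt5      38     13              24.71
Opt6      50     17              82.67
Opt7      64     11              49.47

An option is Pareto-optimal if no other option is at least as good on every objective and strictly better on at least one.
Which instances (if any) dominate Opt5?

none

Opt1: worse on vCPUs (22 vs 38).
Opt2: worse on vCPUs (12 vs 38).
Opt3: worse on network (3 vs 13).
Opt4: worse on price (117.64 vs 24.71).
Opt6: worse on price (82.67 vs 24.71).
Opt7: worse on network (11 vs 13).
No option dominates Opt5.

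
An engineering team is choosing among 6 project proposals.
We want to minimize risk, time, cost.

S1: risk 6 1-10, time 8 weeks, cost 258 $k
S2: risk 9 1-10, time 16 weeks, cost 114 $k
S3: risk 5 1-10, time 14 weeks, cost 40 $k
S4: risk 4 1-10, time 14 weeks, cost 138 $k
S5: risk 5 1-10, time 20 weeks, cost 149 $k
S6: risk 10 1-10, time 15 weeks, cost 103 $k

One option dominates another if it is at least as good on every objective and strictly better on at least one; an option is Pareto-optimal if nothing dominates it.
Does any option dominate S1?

No

S2: worse on risk (9 vs 6).
S3: worse on time (14 vs 8).
S4: worse on time (14 vs 8).
S5: worse on time (20 vs 8).
S6: worse on risk (10 vs 6).
No option is at least as good as S1 on every objective and strictly better on one.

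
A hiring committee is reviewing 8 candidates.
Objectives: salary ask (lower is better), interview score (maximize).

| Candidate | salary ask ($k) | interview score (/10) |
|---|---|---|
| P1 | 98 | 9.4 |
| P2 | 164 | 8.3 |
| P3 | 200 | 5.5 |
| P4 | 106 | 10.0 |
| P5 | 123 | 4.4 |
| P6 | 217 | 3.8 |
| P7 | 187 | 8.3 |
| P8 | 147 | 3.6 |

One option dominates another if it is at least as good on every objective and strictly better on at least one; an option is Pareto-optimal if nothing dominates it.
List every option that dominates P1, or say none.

P2: worse on salary ask (164 vs 98).
P3: worse on salary ask (200 vs 98).
P4: worse on salary ask (106 vs 98).
P5: worse on salary ask (123 vs 98).
P6: worse on salary ask (217 vs 98).
P7: worse on salary ask (187 vs 98).
P8: worse on salary ask (147 vs 98).
No option dominates P1.

none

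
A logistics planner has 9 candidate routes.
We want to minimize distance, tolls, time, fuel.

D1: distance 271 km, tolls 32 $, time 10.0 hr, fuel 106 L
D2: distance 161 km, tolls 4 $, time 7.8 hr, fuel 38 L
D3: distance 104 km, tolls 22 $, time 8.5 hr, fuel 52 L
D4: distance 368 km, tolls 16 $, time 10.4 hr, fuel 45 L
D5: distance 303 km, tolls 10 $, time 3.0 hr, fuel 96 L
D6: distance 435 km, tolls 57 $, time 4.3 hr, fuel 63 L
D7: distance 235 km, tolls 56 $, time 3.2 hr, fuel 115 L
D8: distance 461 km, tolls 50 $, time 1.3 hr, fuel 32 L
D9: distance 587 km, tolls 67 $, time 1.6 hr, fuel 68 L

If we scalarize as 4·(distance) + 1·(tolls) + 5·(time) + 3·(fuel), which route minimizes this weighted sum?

D1: 4·271 + 1·32 + 5·10.0 + 3·106 = 1484.0
D2: 4·161 + 1·4 + 5·7.8 + 3·38 = 801.0
D3: 4·104 + 1·22 + 5·8.5 + 3·52 = 636.5
D4: 4·368 + 1·16 + 5·10.4 + 3·45 = 1675.0
D5: 4·303 + 1·10 + 5·3.0 + 3·96 = 1525.0
D6: 4·435 + 1·57 + 5·4.3 + 3·63 = 2007.5
D7: 4·235 + 1·56 + 5·3.2 + 3·115 = 1357.0
D8: 4·461 + 1·50 + 5·1.3 + 3·32 = 1996.5
D9: 4·587 + 1·67 + 5·1.6 + 3·68 = 2627.0
Lowest: D3 at 636.5.

D3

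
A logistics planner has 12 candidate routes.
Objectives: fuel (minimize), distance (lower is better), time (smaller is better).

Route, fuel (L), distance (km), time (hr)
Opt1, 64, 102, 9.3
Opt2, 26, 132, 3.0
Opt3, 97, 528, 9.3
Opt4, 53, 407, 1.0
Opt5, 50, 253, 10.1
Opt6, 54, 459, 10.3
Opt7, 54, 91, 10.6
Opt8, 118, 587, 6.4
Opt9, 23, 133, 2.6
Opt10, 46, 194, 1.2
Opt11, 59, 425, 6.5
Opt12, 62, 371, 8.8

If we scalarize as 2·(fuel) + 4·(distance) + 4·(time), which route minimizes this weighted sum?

Opt1: 2·64 + 4·102 + 4·9.3 = 573.2
Opt2: 2·26 + 4·132 + 4·3.0 = 592.0
Opt3: 2·97 + 4·528 + 4·9.3 = 2343.2
Opt4: 2·53 + 4·407 + 4·1.0 = 1738.0
Opt5: 2·50 + 4·253 + 4·10.1 = 1152.4
Opt6: 2·54 + 4·459 + 4·10.3 = 1985.2
Opt7: 2·54 + 4·91 + 4·10.6 = 514.4
Opt8: 2·118 + 4·587 + 4·6.4 = 2609.6
Opt9: 2·23 + 4·133 + 4·2.6 = 588.4
Opt10: 2·46 + 4·194 + 4·1.2 = 872.8
Opt11: 2·59 + 4·425 + 4·6.5 = 1844.0
Opt12: 2·62 + 4·371 + 4·8.8 = 1643.2
Lowest: Opt7 at 514.4.

Opt7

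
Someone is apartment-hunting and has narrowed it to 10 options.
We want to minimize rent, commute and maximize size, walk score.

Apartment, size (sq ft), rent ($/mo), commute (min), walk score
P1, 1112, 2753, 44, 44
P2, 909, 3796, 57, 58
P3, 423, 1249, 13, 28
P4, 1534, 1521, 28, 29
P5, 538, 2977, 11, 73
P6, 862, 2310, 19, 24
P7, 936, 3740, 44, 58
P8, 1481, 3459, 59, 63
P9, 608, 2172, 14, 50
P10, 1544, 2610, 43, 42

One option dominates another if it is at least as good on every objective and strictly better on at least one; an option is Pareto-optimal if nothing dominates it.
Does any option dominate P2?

Yes

P7 vs P2: size 936≥909, rent 3740≤3796, commute 44≤57, walk score 58≥58 — P7 is at least as good on every objective and strictly better on at least one, so P7 dominates P2.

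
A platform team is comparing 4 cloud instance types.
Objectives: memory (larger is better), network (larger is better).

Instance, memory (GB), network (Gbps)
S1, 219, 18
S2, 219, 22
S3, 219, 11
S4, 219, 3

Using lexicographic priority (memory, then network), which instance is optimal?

S2

First maximize memory: best is 219, kept {S1, S2, S3, S4}.
Then maximize network: best is 22, kept {S2}.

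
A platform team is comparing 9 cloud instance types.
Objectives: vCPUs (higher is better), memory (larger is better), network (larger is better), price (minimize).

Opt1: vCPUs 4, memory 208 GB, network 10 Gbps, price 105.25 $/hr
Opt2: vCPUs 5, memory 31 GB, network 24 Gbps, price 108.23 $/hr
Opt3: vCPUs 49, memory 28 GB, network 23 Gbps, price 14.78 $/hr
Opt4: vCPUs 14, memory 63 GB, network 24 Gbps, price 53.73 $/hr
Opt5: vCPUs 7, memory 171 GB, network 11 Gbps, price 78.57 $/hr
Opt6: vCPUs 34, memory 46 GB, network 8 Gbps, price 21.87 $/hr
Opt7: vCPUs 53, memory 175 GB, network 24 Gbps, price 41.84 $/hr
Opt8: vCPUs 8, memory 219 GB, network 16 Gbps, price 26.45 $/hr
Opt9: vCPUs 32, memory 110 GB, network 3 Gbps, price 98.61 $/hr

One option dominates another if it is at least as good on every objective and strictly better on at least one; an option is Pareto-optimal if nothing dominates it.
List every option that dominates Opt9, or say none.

Opt7

Opt7: vCPUs 53≥32, memory 175≥110, network 24≥3, price 41.84≤98.61 — dominates Opt9.
Others (Opt1, Opt2, Opt3, Opt4, Opt5, Opt6, Opt8) are each worse than Opt9 on at least one objective.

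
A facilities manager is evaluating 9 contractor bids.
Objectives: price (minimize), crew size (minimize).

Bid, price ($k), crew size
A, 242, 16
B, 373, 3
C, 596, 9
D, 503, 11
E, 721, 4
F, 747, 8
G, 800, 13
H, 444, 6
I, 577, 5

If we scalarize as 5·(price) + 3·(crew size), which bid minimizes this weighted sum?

A

A: 5·242 + 3·16 = 1258
B: 5·373 + 3·3 = 1874
C: 5·596 + 3·9 = 3007
D: 5·503 + 3·11 = 2548
E: 5·721 + 3·4 = 3617
F: 5·747 + 3·8 = 3759
G: 5·800 + 3·13 = 4039
H: 5·444 + 3·6 = 2238
I: 5·577 + 3·5 = 2900
Lowest: A at 1258.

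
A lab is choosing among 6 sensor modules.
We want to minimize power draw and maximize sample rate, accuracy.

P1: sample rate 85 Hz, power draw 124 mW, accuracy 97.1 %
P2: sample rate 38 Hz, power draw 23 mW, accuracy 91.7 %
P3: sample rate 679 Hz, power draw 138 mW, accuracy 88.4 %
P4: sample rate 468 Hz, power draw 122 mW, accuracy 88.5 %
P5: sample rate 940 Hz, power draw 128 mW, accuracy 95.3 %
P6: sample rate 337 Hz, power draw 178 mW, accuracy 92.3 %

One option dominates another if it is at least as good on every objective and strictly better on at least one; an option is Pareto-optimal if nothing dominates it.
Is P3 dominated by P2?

P2 vs P3: P2 is worse on sample rate (38 vs 679), so it does not dominate P3.

No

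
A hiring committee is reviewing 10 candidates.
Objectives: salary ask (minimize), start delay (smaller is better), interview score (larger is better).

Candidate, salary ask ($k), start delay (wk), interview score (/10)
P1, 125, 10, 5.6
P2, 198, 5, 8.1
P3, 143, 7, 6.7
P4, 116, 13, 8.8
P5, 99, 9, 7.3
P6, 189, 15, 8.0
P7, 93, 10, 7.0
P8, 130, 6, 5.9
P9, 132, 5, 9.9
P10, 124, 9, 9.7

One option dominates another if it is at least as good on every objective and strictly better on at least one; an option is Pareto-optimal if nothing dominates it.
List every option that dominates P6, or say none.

P4, P9, P10

P4: salary ask 116≤189, start delay 13≤15, interview score 8.8≥8.0 — dominates P6.
P9: salary ask 132≤189, start delay 5≤15, interview score 9.9≥8.0 — dominates P6.
P10: salary ask 124≤189, start delay 9≤15, interview score 9.7≥8.0 — dominates P6.
Others (P1, P2, P3, P5, P7, P8) are each worse than P6 on at least one objective.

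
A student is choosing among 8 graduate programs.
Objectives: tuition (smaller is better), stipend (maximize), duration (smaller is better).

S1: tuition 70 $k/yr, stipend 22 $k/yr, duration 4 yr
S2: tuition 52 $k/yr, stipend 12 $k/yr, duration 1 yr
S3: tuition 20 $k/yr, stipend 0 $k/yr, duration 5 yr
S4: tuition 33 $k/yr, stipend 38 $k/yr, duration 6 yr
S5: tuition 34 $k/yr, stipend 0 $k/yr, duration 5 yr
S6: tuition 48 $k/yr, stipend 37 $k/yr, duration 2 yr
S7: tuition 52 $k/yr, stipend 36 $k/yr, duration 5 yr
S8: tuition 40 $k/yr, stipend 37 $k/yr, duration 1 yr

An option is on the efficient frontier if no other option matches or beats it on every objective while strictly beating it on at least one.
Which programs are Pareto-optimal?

S3, S4, S8

S1: dominated by S6 (tuition 48≤70, stipend 37≥22, duration 2≤4).
S2: dominated by S8 (tuition 40≤52, stipend 37≥12, duration 1≤1).
S3: not dominated (best tuition).
S4: not dominated (best stipend).
S5: dominated by S3 (tuition 20≤34, stipend 0≥0, duration 5≤5).
S6: dominated by S8 (tuition 40≤48, stipend 37≥37, duration 1≤2).
S7: dominated by S6 (tuition 48≤52, stipend 37≥36, duration 2≤5).
S8: not dominated.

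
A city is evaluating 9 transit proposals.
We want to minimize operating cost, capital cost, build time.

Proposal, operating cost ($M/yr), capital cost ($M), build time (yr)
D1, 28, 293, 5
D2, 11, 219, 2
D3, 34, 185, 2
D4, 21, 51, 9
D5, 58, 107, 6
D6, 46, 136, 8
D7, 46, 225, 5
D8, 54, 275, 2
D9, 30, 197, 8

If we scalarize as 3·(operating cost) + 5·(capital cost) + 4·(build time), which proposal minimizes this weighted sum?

D1: 3·28 + 5·293 + 4·5 = 1569
D2: 3·11 + 5·219 + 4·2 = 1136
D3: 3·34 + 5·185 + 4·2 = 1035
D4: 3·21 + 5·51 + 4·9 = 354
D5: 3·58 + 5·107 + 4·6 = 733
D6: 3·46 + 5·136 + 4·8 = 850
D7: 3·46 + 5·225 + 4·5 = 1283
D8: 3·54 + 5·275 + 4·2 = 1545
D9: 3·30 + 5·197 + 4·8 = 1107
Lowest: D4 at 354.

D4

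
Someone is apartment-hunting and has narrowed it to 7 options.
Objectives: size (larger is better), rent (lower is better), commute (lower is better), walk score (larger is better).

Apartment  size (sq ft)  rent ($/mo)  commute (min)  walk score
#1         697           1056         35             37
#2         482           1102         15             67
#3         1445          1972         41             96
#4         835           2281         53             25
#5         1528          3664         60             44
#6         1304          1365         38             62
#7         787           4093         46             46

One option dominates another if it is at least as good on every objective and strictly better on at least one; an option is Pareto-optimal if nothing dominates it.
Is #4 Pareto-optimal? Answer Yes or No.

#3 vs #4: size 1445≥835, rent 1972≤2281, commute 41≤53, walk score 96≥25 — #3 is at least as good on every objective and strictly better on at least one, so #3 dominates #4.

No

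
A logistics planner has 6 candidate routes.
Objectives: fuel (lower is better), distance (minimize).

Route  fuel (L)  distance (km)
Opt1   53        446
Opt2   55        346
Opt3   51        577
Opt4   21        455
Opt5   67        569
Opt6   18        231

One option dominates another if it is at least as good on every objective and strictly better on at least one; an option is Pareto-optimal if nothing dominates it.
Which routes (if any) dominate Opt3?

Opt4, Opt6

Opt4: fuel 21≤51, distance 455≤577 — dominates Opt3.
Opt6: fuel 18≤51, distance 231≤577 — dominates Opt3.
Others (Opt1, Opt2, Opt5) are each worse than Opt3 on at least one objective.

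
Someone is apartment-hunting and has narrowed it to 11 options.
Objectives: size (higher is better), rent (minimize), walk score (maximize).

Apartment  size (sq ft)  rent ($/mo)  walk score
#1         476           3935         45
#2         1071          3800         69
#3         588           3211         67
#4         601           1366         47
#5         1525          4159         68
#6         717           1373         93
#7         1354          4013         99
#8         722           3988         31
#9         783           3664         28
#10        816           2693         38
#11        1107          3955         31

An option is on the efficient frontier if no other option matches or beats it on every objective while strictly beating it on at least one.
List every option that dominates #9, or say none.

#10

#10: size 816≥783, rent 2693≤3664, walk score 38≥28 — dominates #9.
Others (#1, #2, #3, #4, #5, #6, #7, #8, #11) are each worse than #9 on at least one objective.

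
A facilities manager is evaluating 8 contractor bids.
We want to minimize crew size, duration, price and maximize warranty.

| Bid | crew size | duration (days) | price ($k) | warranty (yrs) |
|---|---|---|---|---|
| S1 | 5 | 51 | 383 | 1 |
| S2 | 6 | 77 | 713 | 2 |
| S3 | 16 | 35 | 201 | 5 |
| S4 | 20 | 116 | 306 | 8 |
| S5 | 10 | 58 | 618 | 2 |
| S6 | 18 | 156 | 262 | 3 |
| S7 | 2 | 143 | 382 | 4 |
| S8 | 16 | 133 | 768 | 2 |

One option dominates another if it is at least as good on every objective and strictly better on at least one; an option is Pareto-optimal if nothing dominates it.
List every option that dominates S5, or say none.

S1: worse on warranty (1 vs 2).
S2: worse on duration (77 vs 58).
S3: worse on crew size (16 vs 10).
S4: worse on crew size (20 vs 10).
S6: worse on crew size (18 vs 10).
S7: worse on duration (143 vs 58).
S8: worse on crew size (16 vs 10).
No option dominates S5.

none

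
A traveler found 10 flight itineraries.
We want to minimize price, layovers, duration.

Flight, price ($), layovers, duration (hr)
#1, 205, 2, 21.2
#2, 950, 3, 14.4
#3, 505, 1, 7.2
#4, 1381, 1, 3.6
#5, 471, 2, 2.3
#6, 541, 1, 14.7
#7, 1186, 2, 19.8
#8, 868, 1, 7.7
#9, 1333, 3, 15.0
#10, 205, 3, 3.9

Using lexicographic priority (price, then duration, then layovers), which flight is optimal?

First minimize price: best is 205, kept {#1, #10}.
Then minimize duration: best is 3.9, kept {#10}.

#10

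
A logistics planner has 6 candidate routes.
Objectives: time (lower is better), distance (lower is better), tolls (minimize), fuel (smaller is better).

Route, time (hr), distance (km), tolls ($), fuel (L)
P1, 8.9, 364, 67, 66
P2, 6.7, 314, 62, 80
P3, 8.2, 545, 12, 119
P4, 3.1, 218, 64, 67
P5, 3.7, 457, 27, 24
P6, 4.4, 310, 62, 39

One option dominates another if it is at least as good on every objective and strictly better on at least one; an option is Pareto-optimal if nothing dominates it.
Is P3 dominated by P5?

No

P5 vs P3: P5 is worse on tolls (27 vs 12), so it does not dominate P3.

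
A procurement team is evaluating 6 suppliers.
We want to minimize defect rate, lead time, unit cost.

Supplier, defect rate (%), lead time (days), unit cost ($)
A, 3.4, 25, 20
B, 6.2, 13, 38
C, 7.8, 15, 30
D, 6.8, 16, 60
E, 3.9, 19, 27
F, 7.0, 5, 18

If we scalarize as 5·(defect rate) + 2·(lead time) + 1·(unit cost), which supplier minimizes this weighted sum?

A: 5·3.4 + 2·25 + 1·20 = 87.0
B: 5·6.2 + 2·13 + 1·38 = 95.0
C: 5·7.8 + 2·15 + 1·30 = 99.0
D: 5·6.8 + 2·16 + 1·60 = 126.0
E: 5·3.9 + 2·19 + 1·27 = 84.5
F: 5·7.0 + 2·5 + 1·18 = 63.0
Lowest: F at 63.0.

F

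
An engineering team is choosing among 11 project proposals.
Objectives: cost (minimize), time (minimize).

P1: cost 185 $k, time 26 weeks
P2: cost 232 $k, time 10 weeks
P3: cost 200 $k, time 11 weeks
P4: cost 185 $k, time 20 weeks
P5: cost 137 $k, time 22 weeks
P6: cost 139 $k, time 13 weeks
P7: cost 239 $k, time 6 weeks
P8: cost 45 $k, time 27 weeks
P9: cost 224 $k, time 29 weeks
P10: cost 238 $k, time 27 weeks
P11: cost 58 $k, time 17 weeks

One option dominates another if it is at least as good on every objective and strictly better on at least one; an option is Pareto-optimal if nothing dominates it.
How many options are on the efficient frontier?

6

P1: dominated by P4 (cost 185≤185, time 20≤26).
P2: not dominated.
P3: not dominated.
P4: dominated by P6 (cost 139≤185, time 13≤20).
P5: dominated by P11 (cost 58≤137, time 17≤22).
P6: not dominated.
P7: not dominated (best time).
P8: not dominated (best cost).
P9: dominated by P1 (cost 185≤224, time 26≤29).
P10: dominated by P1 (cost 185≤238, time 26≤27).
P11: not dominated.
Pareto-optimal: P2, P3, P6, P7, P8, P11 → 6.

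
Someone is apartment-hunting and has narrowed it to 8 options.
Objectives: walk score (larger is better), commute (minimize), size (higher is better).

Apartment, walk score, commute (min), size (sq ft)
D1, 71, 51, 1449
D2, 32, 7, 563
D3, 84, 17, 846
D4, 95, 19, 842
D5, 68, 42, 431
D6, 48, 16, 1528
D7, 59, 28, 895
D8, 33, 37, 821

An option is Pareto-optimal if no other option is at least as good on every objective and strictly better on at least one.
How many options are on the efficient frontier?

D1: not dominated.
D2: not dominated (best commute).
D3: not dominated.
D4: not dominated (best walk score).
D5: dominated by D3 (walk score 84≥68, commute 17≤42, size 846≥431).
D6: not dominated (best size).
D7: not dominated.
D8: dominated by D3 (walk score 84≥33, commute 17≤37, size 846≥821).
Pareto-optimal: D1, D2, D3, D4, D6, D7 → 6.

6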